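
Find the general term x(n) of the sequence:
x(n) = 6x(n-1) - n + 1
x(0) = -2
First-order linear with linear forcing.
Homogeneous solution: x_h(n) = A·(6)^n.
Try particular x_p(n) = pn + q. Substituting:
  pn + q = 6(p(n-1) + q) - n + 1.
Matching the n-coefficient: p = 6p - 1 ⇒ p = \frac{1}{5}.
Matching constants: q = -6p + 6q + 1 ⇒ q = \frac{1}{25}.
General: x(n) = A·(6)^n + \frac{n}{5} + \frac{1}{25}.
Apply x(0) = -2: A + \frac{1}{25} = -2 ⇒ A = - \frac{51}{25}.
So x(n) = - \frac{51 \cdot 6^{n}}{25} + \frac{n}{5} + \frac{1}{25}.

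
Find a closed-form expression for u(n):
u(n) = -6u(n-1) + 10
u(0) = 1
First-order linear non-homogeneous.
Homogeneous solution: u_h(n) = A·(-6)^n.
Try constant particular solution u_p = K: K = -6K + 10 ⇒ K = \frac{10}{7}.
General: u(n) = A·(-6)^n + \frac{10}{7}.
Apply u(0) = 1: A + \frac{10}{7} = 1 ⇒ A = - \frac{3}{7}.
So u(n) = \frac{10}{7} - \frac{3 \left(-6\right)^{n}}{7}.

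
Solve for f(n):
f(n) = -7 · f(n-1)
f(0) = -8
Pure geometric recurrence with ratio -7.
By induction f(n) = f(0) · (-7)^n = - 8 \left(-7\right)^{n}.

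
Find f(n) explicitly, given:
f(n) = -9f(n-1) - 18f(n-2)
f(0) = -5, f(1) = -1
Characteristic equation: x² + 9x + 18 = 0, which factors as (x - (-3))(x - (-6)) = 0.
Roots r₁ = -3, r₂ = -6 (distinct).
General solution: f(n) = A·(-3)^n + B·(-6)^n.
From f(0) = -5: A + B = -5.
From f(1) = -1: -3A - 6B = -1.
Solving: A = - \frac{31}{3}, B = \frac{16}{3}.
So f(n) = - \frac{31 \left(-3\right)^{n}}{3} + \frac{16 \left(-6\right)^{n}}{3}.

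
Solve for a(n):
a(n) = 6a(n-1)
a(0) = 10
This is a homogeneous first-order recurrence with ratio 6.
By induction a(n) = a(0) · (6)^n = 10 \cdot 6^{n}.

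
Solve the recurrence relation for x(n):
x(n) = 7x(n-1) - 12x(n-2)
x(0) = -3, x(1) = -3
Characteristic equation: x² - 7x + 12 = 0, which factors as (x - (4))(x - (3)) = 0.
Roots r₁ = 4, r₂ = 3 (distinct).
General solution: x(n) = A·(4)^n + B·(3)^n.
From x(0) = -3: A + B = -3.
From x(1) = -3: 4A + 3B = -3.
Solving: A = 6, B = -9.
So x(n) = - 9 \cdot 3^{n} + 6 \cdot 4^{n}.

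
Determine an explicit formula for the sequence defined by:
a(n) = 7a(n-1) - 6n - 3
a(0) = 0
First-order linear with linear forcing.
Homogeneous solution: a_h(n) = A·(7)^n.
Try particular a_p(n) = pn + q. Substituting:
  pn + q = 7(p(n-1) + q) - 6n - 3.
Matching the n-coefficient: p = 7p - 6 ⇒ p = 1.
Matching constants: q = -7p + 7q - 3 ⇒ q = \frac{5}{3}.
General: a(n) = A·(7)^n + n + \frac{5}{3}.
Apply a(0) = 0: A + \frac{5}{3} = 0 ⇒ A = - \frac{5}{3}.
So a(n) = - \frac{5 \cdot 7^{n}}{3} + n + \frac{5}{3}.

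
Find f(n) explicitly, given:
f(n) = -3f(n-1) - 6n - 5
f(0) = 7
First-order linear with linear forcing.
Homogeneous solution: f_h(n) = A·(-3)^n.
Try particular f_p(n) = pn + q. Substituting:
  pn + q = -3(p(n-1) + q) - 6n - 5.
Matching the n-coefficient: p = -3p - 6 ⇒ p = - \frac{3}{2}.
Matching constants: q = 3p - 3q - 5 ⇒ q = - \frac{19}{8}.
General: f(n) = A·(-3)^n - \frac{3 n}{2} - \frac{19}{8}.
Apply f(0) = 7: A - \frac{19}{8} = 7 ⇒ A = \frac{75}{8}.
So f(n) = \frac{75 \left(-3\right)^{n}}{8} - \frac{3 n}{2} - \frac{19}{8}.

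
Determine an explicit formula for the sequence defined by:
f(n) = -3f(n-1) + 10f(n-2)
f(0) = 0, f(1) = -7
Characteristic equation: x² + 3x - 10 = 0, which factors as (x - (-5))(x - (2)) = 0.
Roots r₁ = -5, r₂ = 2 (distinct).
General solution: f(n) = A·(-5)^n + B·(2)^n.
From f(0) = 0: A + B = 0.
From f(1) = -7: -5A + 2B = -7.
Solving: A = 1, B = -1.
So f(n) = \left(-5\right)^{n} - 2^{n}.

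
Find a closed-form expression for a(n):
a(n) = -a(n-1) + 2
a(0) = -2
First-order linear non-homogeneous.
Homogeneous solution: a_h(n) = A·(-1)^n.
Try constant particular solution a_p = K: K = -K + 2 ⇒ K = 1.
General: a(n) = A·(-1)^n + 1.
Apply a(0) = -2: A + 1 = -2 ⇒ A = -3.
So a(n) = 1 - 3 \left(-1\right)^{n}.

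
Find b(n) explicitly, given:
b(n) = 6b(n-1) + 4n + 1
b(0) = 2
First-order linear with linear forcing.
Homogeneous solution: b_h(n) = A·(6)^n.
Try particular b_p(n) = pn + q. Substituting:
  pn + q = 6(p(n-1) + q) + 4n + 1.
Matching the n-coefficient: p = 6p + 4 ⇒ p = - \frac{4}{5}.
Matching constants: q = -6p + 6q + 1 ⇒ q = - \frac{29}{25}.
General: b(n) = A·(6)^n - \frac{4 n}{5} - \frac{29}{25}.
Apply b(0) = 2: A - \frac{29}{25} = 2 ⇒ A = \frac{79}{25}.
So b(n) = \frac{79 \cdot 6^{n}}{25} - \frac{4 n}{5} - \frac{29}{25}.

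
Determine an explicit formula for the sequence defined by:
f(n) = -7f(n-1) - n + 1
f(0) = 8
First-order linear with linear forcing.
Homogeneous solution: f_h(n) = A·(-7)^n.
Try particular f_p(n) = pn + q. Substituting:
  pn + q = -7(p(n-1) + q) - n + 1.
Matching the n-coefficient: p = -7p - 1 ⇒ p = - \frac{1}{8}.
Matching constants: q = 7p - 7q + 1 ⇒ q = \frac{1}{64}.
General: f(n) = A·(-7)^n - \frac{n}{8} + \frac{1}{64}.
Apply f(0) = 8: A + \frac{1}{64} = 8 ⇒ A = \frac{511}{64}.
So f(n) = \frac{511 \left(-7\right)^{n}}{64} - \frac{n}{8} + \frac{1}{64}.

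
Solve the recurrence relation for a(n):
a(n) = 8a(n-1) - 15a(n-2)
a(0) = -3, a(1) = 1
Characteristic equation: x² - 8x + 15 = 0, which factors as (x - (5))(x - (3)) = 0.
Roots r₁ = 5, r₂ = 3 (distinct).
General solution: a(n) = A·(5)^n + B·(3)^n.
From a(0) = -3: A + B = -3.
From a(1) = 1: 5A + 3B = 1.
Solving: A = 5, B = -8.
So a(n) = - 8 \cdot 3^{n} + 5 \cdot 5^{n}.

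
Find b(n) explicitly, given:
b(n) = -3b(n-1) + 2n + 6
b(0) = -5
First-order linear with linear forcing.
Homogeneous solution: b_h(n) = A·(-3)^n.
Try particular b_p(n) = pn + q. Substituting:
  pn + q = -3(p(n-1) + q) + 2n + 6.
Matching the n-coefficient: p = -3p + 2 ⇒ p = \frac{1}{2}.
Matching constants: q = 3p - 3q + 6 ⇒ q = \frac{15}{8}.
General: b(n) = A·(-3)^n + \frac{n}{2} + \frac{15}{8}.
Apply b(0) = -5: A + \frac{15}{8} = -5 ⇒ A = - \frac{55}{8}.
So b(n) = - \frac{55 \left(-3\right)^{n}}{8} + \frac{n}{2} + \frac{15}{8}.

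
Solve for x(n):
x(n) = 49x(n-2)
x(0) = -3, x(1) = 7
Characteristic equation: x² - 49 = 0, which factors as (x - (-7))(x - (7)) = 0.
Roots r₁ = -7, r₂ = 7 (distinct).
General solution: x(n) = A·(-7)^n + B·(7)^n.
From x(0) = -3: A + B = -3.
From x(1) = 7: -7A + 7B = 7.
Solving: A = -2, B = -1.
So x(n) = - 2 \left(-7\right)^{n} - 7^{n}.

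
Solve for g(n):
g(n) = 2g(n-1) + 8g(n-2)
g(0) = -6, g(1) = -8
Characteristic equation: x² - 2x - 8 = 0, which factors as (x - (-2))(x - (4)) = 0.
Roots r₁ = -2, r₂ = 4 (distinct).
General solution: g(n) = A·(-2)^n + B·(4)^n.
From g(0) = -6: A + B = -6.
From g(1) = -8: -2A + 4B = -8.
Solving: A = - \frac{8}{3}, B = - \frac{10}{3}.
So g(n) = - \frac{8 \left(-2\right)^{n}}{3} - \frac{10 \cdot 4^{n}}{3}.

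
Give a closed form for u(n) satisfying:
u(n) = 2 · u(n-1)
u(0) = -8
Pure geometric recurrence with ratio 2.
By induction u(n) = u(0) · (2)^n = - 8 \cdot 2^{n}.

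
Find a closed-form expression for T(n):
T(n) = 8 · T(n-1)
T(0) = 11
Pure geometric recurrence with ratio 8.
By induction T(n) = T(0) · (8)^n = 11 \cdot 8^{n}.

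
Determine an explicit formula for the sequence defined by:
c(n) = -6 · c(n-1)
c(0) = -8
Pure geometric recurrence with ratio -6.
By induction c(n) = c(0) · (-6)^n = - 8 \left(-6\right)^{n}.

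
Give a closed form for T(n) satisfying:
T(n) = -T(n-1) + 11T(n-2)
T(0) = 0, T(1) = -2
Characteristic equation: x² + x - 11 = 0.
Discriminant Δ = (-1)² + 4·(11) = 45.
Roots r₁,₂ = (-1 ± √45)/2, so r₁ = - \frac{1}{2} + \frac{3 \sqrt{5}}{2}, r₂ = - \frac{3 \sqrt{5}}{2} - \frac{1}{2}.
General solution: T(n) = A·r₁^n + B·r₂^n.
From the initial conditions, A + B = 0 and r₁A + r₂B = -2.
Since r₁ - r₂ = √45: A = (-2 - (0)r₂)/√45 = - \frac{2 \sqrt{5}}{15}, and B = 0 - A = \frac{2 \sqrt{5}}{15}.
So T(n) = \left(- \frac{2 \sqrt{5}}{15}\right)\left(- \frac{1}{2} + \frac{3 \sqrt{5}}{2}\right)^n + \left(\frac{2 \sqrt{5}}{15}\right)\left(- \frac{3 \sqrt{5}}{2} - \frac{1}{2}\right)^n.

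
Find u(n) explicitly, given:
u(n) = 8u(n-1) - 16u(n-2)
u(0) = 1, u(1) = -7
Characteristic equation: x² - 8x + 16 = 0, which is (x - (4))².
Repeated root r = 4.
General solution: u(n) = (A + Bn)·(4)^n.
From u(0) = 1: A = 1.
From u(1) = -7: (A + B)·(4) = -7 ⇒ B = - \frac{11}{4}.
So u(n) = \left(1 - \frac{11 n}{4}\right) \cdot (4)^n.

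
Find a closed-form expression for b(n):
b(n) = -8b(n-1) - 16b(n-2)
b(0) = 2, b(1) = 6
Characteristic equation: x² + 8x + 16 = 0, which is (x - (-4))².
Repeated root r = -4.
General solution: b(n) = (A + Bn)·(-4)^n.
From b(0) = 2: A = 2.
From b(1) = 6: (A + B)·(-4) = 6 ⇒ B = - \frac{7}{2}.
So b(n) = \left(2 - \frac{7 n}{2}\right) \cdot (-4)^n.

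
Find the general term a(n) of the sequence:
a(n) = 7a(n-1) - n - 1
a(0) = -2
First-order linear with linear forcing.
Homogeneous solution: a_h(n) = A·(7)^n.
Try particular a_p(n) = pn + q. Substituting:
  pn + q = 7(p(n-1) + q) - n - 1.
Matching the n-coefficient: p = 7p - 1 ⇒ p = \frac{1}{6}.
Matching constants: q = -7p + 7q - 1 ⇒ q = \frac{13}{36}.
General: a(n) = A·(7)^n + \frac{n}{6} + \frac{13}{36}.
Apply a(0) = -2: A + \frac{13}{36} = -2 ⇒ A = - \frac{85}{36}.
So a(n) = - \frac{85 \cdot 7^{n}}{36} + \frac{n}{6} + \frac{13}{36}.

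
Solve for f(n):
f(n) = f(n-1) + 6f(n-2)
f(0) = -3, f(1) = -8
Characteristic equation: x² - x - 6 = 0, which factors as (x - (3))(x - (-2)) = 0.
Roots r₁ = 3, r₂ = -2 (distinct).
General solution: f(n) = A·(3)^n + B·(-2)^n.
From f(0) = -3: A + B = -3.
From f(1) = -8: 3A - 2B = -8.
Solving: A = - \frac{14}{5}, B = - \frac{1}{5}.
So f(n) = - \frac{\left(-2\right)^{n}}{5} - \frac{14 \cdot 3^{n}}{5}.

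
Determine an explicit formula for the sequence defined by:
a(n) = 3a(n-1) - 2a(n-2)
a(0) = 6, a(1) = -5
Characteristic equation: x² - 3x + 2 = 0, which factors as (x - (1))(x - (2)) = 0.
Roots r₁ = 1, r₂ = 2 (distinct).
General solution: a(n) = A·(1)^n + B·(2)^n.
From a(0) = 6: A + B = 6.
From a(1) = -5: A + 2B = -5.
Solving: A = 17, B = -11.
So a(n) = 17 - 11 \cdot 2^{n}.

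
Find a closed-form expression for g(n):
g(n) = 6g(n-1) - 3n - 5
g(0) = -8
First-order linear with linear forcing.
Homogeneous solution: g_h(n) = A·(6)^n.
Try particular g_p(n) = pn + q. Substituting:
  pn + q = 6(p(n-1) + q) - 3n - 5.
Matching the n-coefficient: p = 6p - 3 ⇒ p = \frac{3}{5}.
Matching constants: q = -6p + 6q - 5 ⇒ q = \frac{43}{25}.
General: g(n) = A·(6)^n + \frac{3 n}{5} + \frac{43}{25}.
Apply g(0) = -8: A + \frac{43}{25} = -8 ⇒ A = - \frac{243}{25}.
So g(n) = - \frac{243 \cdot 6^{n}}{25} + \frac{3 n}{5} + \frac{43}{25}.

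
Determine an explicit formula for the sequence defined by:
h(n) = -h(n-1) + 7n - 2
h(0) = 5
First-order linear with linear forcing.
Homogeneous solution: h_h(n) = A·(-1)^n.
Try particular h_p(n) = pn + q. Substituting:
  pn + q = -(p(n-1) + q) + 7n - 2.
Matching the n-coefficient: p = -p + 7 ⇒ p = \frac{7}{2}.
Matching constants: q = p - q - 2 ⇒ q = \frac{3}{4}.
General: h(n) = A·(-1)^n + \frac{7 n}{2} + \frac{3}{4}.
Apply h(0) = 5: A + \frac{3}{4} = 5 ⇒ A = \frac{17}{4}.
So h(n) = \frac{17 \left(-1\right)^{n}}{4} + \frac{7 n}{2} + \frac{3}{4}.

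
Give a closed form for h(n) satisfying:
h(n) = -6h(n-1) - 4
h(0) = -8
First-order linear non-homogeneous.
Homogeneous solution: h_h(n) = A·(-6)^n.
Try constant particular solution h_p = K: K = -6K - 4 ⇒ K = - \frac{4}{7}.
General: h(n) = A·(-6)^n - \frac{4}{7}.
Apply h(0) = -8: A - \frac{4}{7} = -8 ⇒ A = - \frac{52}{7}.
So h(n) = - \frac{52 \left(-6\right)^{n}}{7} - \frac{4}{7}.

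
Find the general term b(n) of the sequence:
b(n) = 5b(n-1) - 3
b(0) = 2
First-order linear non-homogeneous.
Homogeneous solution: b_h(n) = A·(5)^n.
Try constant particular solution b_p = K: K = 5K - 3 ⇒ K = \frac{3}{4}.
General: b(n) = A·(5)^n + \frac{3}{4}.
Apply b(0) = 2: A + \frac{3}{4} = 2 ⇒ A = \frac{5}{4}.
So b(n) = \frac{5 \cdot 5^{n}}{4} + \frac{3}{4}.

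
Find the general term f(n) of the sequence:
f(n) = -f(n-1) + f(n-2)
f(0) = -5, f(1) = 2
Characteristic equation: x² + x - 1 = 0.
Discriminant Δ = (-1)² + 4·(1) = 5.
Roots r₁,₂ = (-1 ± √5)/2, so r₁ = - \frac{1}{2} + \frac{\sqrt{5}}{2}, r₂ = - \frac{\sqrt{5}}{2} - \frac{1}{2}.
General solution: f(n) = A·r₁^n + B·r₂^n.
From the initial conditions, A + B = -5 and r₁A + r₂B = 2.
Since r₁ - r₂ = √5: A = (2 - (-5)r₂)/√5 = - \frac{5}{2} - \frac{\sqrt{5}}{10}, and B = -5 - A = - \frac{5}{2} + \frac{\sqrt{5}}{10}.
So f(n) = \left(- \frac{5}{2} - \frac{\sqrt{5}}{10}\right)\left(- \frac{1}{2} + \frac{\sqrt{5}}{2}\right)^n + \left(- \frac{5}{2} + \frac{\sqrt{5}}{10}\right)\left(- \frac{\sqrt{5}}{2} - \frac{1}{2}\right)^n.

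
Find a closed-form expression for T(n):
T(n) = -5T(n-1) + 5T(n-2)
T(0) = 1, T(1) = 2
Characteristic equation: x² + 5x - 5 = 0.
Discriminant Δ = (-5)² + 4·(5) = 45.
Roots r₁,₂ = (-5 ± √45)/2, so r₁ = - \frac{5}{2} + \frac{3 \sqrt{5}}{2}, r₂ = - \frac{3 \sqrt{5}}{2} - \frac{5}{2}.
General solution: T(n) = A·r₁^n + B·r₂^n.
From the initial conditions, A + B = 1 and r₁A + r₂B = 2.
Since r₁ - r₂ = √45: A = (2 - (1)r₂)/√45 = \frac{1}{2} + \frac{3 \sqrt{5}}{10}, and B = 1 - A = \frac{1}{2} - \frac{3 \sqrt{5}}{10}.
So T(n) = \left(\frac{1}{2} + \frac{3 \sqrt{5}}{10}\right)\left(- \frac{5}{2} + \frac{3 \sqrt{5}}{2}\right)^n + \left(\frac{1}{2} - \frac{3 \sqrt{5}}{10}\right)\left(- \frac{3 \sqrt{5}}{2} - \frac{5}{2}\right)^n.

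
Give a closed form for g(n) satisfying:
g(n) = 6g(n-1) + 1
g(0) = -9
First-order linear non-homogeneous.
Homogeneous solution: g_h(n) = A·(6)^n.
Try constant particular solution g_p = K: K = 6K + 1 ⇒ K = - \frac{1}{5}.
General: g(n) = A·(6)^n - \frac{1}{5}.
Apply g(0) = -9: A - \frac{1}{5} = -9 ⇒ A = - \frac{44}{5}.
So g(n) = - \frac{44 \cdot 6^{n}}{5} - \frac{1}{5}.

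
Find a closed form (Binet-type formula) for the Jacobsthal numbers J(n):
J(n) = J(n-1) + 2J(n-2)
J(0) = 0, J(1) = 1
This is the Jacobsthal sequence.
Characteristic equation: x² - x - 2 = 0; roots r₁ = 2, r₂ = -1.
General: J(n) = A·r₁^n + B·r₂^n. Solving with J(0)=0, J(1)=1 gives A = \frac{1}{3}, B = - \frac{1}{3}.
So J(n) = - \frac{\left(-1\right)^{n}}{3} + \frac{2^{n}}{3}.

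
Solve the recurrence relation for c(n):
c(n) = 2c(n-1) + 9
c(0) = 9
First-order linear non-homogeneous.
Homogeneous solution: c_h(n) = A·(2)^n.
Try constant particular solution c_p = K: K = 2K + 9 ⇒ K = -9.
General: c(n) = A·(2)^n - 9.
Apply c(0) = 9: A - 9 = 9 ⇒ A = 18.
So c(n) = 18 \cdot 2^{n} - 9.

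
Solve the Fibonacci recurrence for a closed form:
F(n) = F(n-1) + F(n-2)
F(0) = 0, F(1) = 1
This is the Fibonacci sequence.
Characteristic equation: x² - x - 1 = 0; roots r₁ = \frac{1}{2} + \frac{\sqrt{5}}{2}, r₂ = \frac{1}{2} - \frac{\sqrt{5}}{2}.
General: F(n) = A·r₁^n + B·r₂^n. Solving with F(0)=0, F(1)=1 gives A = \frac{\sqrt{5}}{5}, B = - \frac{\sqrt{5}}{5}.
So F(n) = \frac{2^{- n} \sqrt{5} \left(- \left(1 - \sqrt{5}\right)^{n} + \left(1 + \sqrt{5}\right)^{n}\right)}{5}.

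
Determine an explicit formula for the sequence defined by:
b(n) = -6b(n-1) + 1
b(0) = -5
First-order linear non-homogeneous.
Homogeneous solution: b_h(n) = A·(-6)^n.
Try constant particular solution b_p = K: K = -6K + 1 ⇒ K = \frac{1}{7}.
General: b(n) = A·(-6)^n + \frac{1}{7}.
Apply b(0) = -5: A + \frac{1}{7} = -5 ⇒ A = - \frac{36}{7}.
So b(n) = \frac{1}{7} - \frac{36 \left(-6\right)^{n}}{7}.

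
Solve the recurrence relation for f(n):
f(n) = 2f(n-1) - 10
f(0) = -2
First-order linear non-homogeneous.
Homogeneous solution: f_h(n) = A·(2)^n.
Try constant particular solution f_p = K: K = 2K - 10 ⇒ K = 10.
General: f(n) = A·(2)^n + 10.
Apply f(0) = -2: A + 10 = -2 ⇒ A = -12.
So f(n) = 10 - 12 \cdot 2^{n}.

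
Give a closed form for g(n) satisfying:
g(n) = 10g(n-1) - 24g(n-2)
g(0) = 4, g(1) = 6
Characteristic equation: x² - 10x + 24 = 0, which factors as (x - (6))(x - (4)) = 0.
Roots r₁ = 6, r₂ = 4 (distinct).
General solution: g(n) = A·(6)^n + B·(4)^n.
From g(0) = 4: A + B = 4.
From g(1) = 6: 6A + 4B = 6.
Solving: A = -5, B = 9.
So g(n) = 9 \cdot 4^{n} - 5 \cdot 6^{n}.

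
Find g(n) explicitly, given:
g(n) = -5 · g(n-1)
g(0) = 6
Pure geometric recurrence with ratio -5.
By induction g(n) = g(0) · (-5)^n = 6 \left(-5\right)^{n}.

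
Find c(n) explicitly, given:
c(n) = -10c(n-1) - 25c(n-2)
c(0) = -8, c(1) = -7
Characteristic equation: x² + 10x + 25 = 0, which is (x - (-5))².
Repeated root r = -5.
General solution: c(n) = (A + Bn)·(-5)^n.
From c(0) = -8: A = -8.
From c(1) = -7: (A + B)·(-5) = -7 ⇒ B = \frac{47}{5}.
So c(n) = \left(\frac{47 n}{5} - 8\right) \cdot (-5)^n.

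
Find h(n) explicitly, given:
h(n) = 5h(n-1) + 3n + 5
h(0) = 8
First-order linear with linear forcing.
Homogeneous solution: h_h(n) = A·(5)^n.
Try particular h_p(n) = pn + q. Substituting:
  pn + q = 5(p(n-1) + q) + 3n + 5.
Matching the n-coefficient: p = 5p + 3 ⇒ p = - \frac{3}{4}.
Matching constants: q = -5p + 5q + 5 ⇒ q = - \frac{35}{16}.
General: h(n) = A·(5)^n - \frac{3 n}{4} - \frac{35}{16}.
Apply h(0) = 8: A - \frac{35}{16} = 8 ⇒ A = \frac{163}{16}.
So h(n) = \frac{163 \cdot 5^{n}}{16} - \frac{3 n}{4} - \frac{35}{16}.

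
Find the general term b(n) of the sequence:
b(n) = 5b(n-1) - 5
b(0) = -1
First-order linear non-homogeneous.
Homogeneous solution: b_h(n) = A·(5)^n.
Try constant particular solution b_p = K: K = 5K - 5 ⇒ K = \frac{5}{4}.
General: b(n) = A·(5)^n + \frac{5}{4}.
Apply b(0) = -1: A + \frac{5}{4} = -1 ⇒ A = - \frac{9}{4}.
So b(n) = \frac{5}{4} - \frac{9 \cdot 5^{n}}{4}.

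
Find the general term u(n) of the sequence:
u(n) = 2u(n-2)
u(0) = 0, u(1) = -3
Characteristic equation: x² - 2 = 0.
Discriminant Δ = (0)² + 4·(2) = 8.
Roots r₁,₂ = (0 ± √8)/2, so r₁ = \sqrt{2}, r₂ = - \sqrt{2}.
General solution: u(n) = A·r₁^n + B·r₂^n.
From the initial conditions, A + B = 0 and r₁A + r₂B = -3.
Since r₁ - r₂ = √8: A = (-3 - (0)r₂)/√8 = - \frac{3 \sqrt{2}}{4}, and B = 0 - A = \frac{3 \sqrt{2}}{4}.
So u(n) = \left(- \frac{3 \sqrt{2}}{4}\right)\left(\sqrt{2}\right)^n + \left(\frac{3 \sqrt{2}}{4}\right)\left(- \sqrt{2}\right)^n.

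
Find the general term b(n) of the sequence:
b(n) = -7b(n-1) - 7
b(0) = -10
First-order linear non-homogeneous.
Homogeneous solution: b_h(n) = A·(-7)^n.
Try constant particular solution b_p = K: K = -7K - 7 ⇒ K = - \frac{7}{8}.
General: b(n) = A·(-7)^n - \frac{7}{8}.
Apply b(0) = -10: A - \frac{7}{8} = -10 ⇒ A = - \frac{73}{8}.
So b(n) = - \frac{73 \left(-7\right)^{n}}{8} - \frac{7}{8}.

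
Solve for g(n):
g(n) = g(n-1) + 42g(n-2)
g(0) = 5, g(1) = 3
Characteristic equation: x² - x - 42 = 0, which factors as (x - (7))(x - (-6)) = 0.
Roots r₁ = 7, r₂ = -6 (distinct).
General solution: g(n) = A·(7)^n + B·(-6)^n.
From g(0) = 5: A + B = 5.
From g(1) = 3: 7A - 6B = 3.
Solving: A = \frac{33}{13}, B = \frac{32}{13}.
So g(n) = \frac{32 \left(-6\right)^{n}}{13} + \frac{33 \cdot 7^{n}}{13}.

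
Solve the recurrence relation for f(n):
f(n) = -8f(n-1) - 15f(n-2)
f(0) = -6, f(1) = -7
Characteristic equation: x² + 8x + 15 = 0, which factors as (x - (-3))(x - (-5)) = 0.
Roots r₁ = -3, r₂ = -5 (distinct).
General solution: f(n) = A·(-3)^n + B·(-5)^n.
From f(0) = -6: A + B = -6.
From f(1) = -7: -3A - 5B = -7.
Solving: A = - \frac{37}{2}, B = \frac{25}{2}.
So f(n) = - \frac{37 \left(-3\right)^{n}}{2} + \frac{25 \left(-5\right)^{n}}{2}.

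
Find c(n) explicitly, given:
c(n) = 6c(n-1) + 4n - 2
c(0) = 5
First-order linear with linear forcing.
Homogeneous solution: c_h(n) = A·(6)^n.
Try particular c_p(n) = pn + q. Substituting:
  pn + q = 6(p(n-1) + q) + 4n - 2.
Matching the n-coefficient: p = 6p + 4 ⇒ p = - \frac{4}{5}.
Matching constants: q = -6p + 6q - 2 ⇒ q = - \frac{14}{25}.
General: c(n) = A·(6)^n - \frac{4 n}{5} - \frac{14}{25}.
Apply c(0) = 5: A - \frac{14}{25} = 5 ⇒ A = \frac{139}{25}.
So c(n) = \frac{139 \cdot 6^{n}}{25} - \frac{4 n}{5} - \frac{14}{25}.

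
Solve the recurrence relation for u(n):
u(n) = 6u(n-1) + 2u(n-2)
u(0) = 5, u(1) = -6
Characteristic equation: x² - 6x - 2 = 0.
Discriminant Δ = (6)² + 4·(2) = 44.
Roots r₁,₂ = (6 ± √44)/2, so r₁ = 3 + \sqrt{11}, r₂ = 3 - \sqrt{11}.
General solution: u(n) = A·r₁^n + B·r₂^n.
From the initial conditions, A + B = 5 and r₁A + r₂B = -6.
Since r₁ - r₂ = √44: A = (-6 - (5)r₂)/√44 = \frac{5}{2} - \frac{21 \sqrt{11}}{22}, and B = 5 - A = \frac{5}{2} + \frac{21 \sqrt{11}}{22}.
So u(n) = \left(\frac{5}{2} - \frac{21 \sqrt{11}}{22}\right)\left(3 + \sqrt{11}\right)^n + \left(\frac{5}{2} + \frac{21 \sqrt{11}}{22}\right)\left(3 - \sqrt{11}\right)^n.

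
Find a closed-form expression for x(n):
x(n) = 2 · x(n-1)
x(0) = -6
Pure geometric recurrence with ratio 2.
By induction x(n) = x(0) · (2)^n = - 6 \cdot 2^{n}.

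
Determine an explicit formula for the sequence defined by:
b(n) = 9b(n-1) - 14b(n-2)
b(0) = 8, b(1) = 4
Characteristic equation: x² - 9x + 14 = 0, which factors as (x - (7))(x - (2)) = 0.
Roots r₁ = 7, r₂ = 2 (distinct).
General solution: b(n) = A·(7)^n + B·(2)^n.
From b(0) = 8: A + B = 8.
From b(1) = 4: 7A + 2B = 4.
Solving: A = - \frac{12}{5}, B = \frac{52}{5}.
So b(n) = \frac{52 \cdot 2^{n}}{5} - \frac{12 \cdot 7^{n}}{5}.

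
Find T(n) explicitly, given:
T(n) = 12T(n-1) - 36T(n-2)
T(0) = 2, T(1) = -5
Characteristic equation: x² - 12x + 36 = 0, which is (x - (6))².
Repeated root r = 6.
General solution: T(n) = (A + Bn)·(6)^n.
From T(0) = 2: A = 2.
From T(1) = -5: (A + B)·(6) = -5 ⇒ B = - \frac{17}{6}.
So T(n) = \left(2 - \frac{17 n}{6}\right) \cdot (6)^n.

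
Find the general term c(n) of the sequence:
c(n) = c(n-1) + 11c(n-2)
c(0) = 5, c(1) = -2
Characteristic equation: x² - x - 11 = 0.
Discriminant Δ = (1)² + 4·(11) = 45.
Roots r₁,₂ = (1 ± √45)/2, so r₁ = \frac{1}{2} + \frac{3 \sqrt{5}}{2}, r₂ = \frac{1}{2} - \frac{3 \sqrt{5}}{2}.
General solution: c(n) = A·r₁^n + B·r₂^n.
From the initial conditions, A + B = 5 and r₁A + r₂B = -2.
Since r₁ - r₂ = √45: A = (-2 - (5)r₂)/√45 = \frac{5}{2} - \frac{3 \sqrt{5}}{10}, and B = 5 - A = \frac{3 \sqrt{5}}{10} + \frac{5}{2}.
So c(n) = \left(\frac{5}{2} - \frac{3 \sqrt{5}}{10}\right)\left(\frac{1}{2} + \frac{3 \sqrt{5}}{2}\right)^n + \left(\frac{3 \sqrt{5}}{10} + \frac{5}{2}\right)\left(\frac{1}{2} - \frac{3 \sqrt{5}}{2}\right)^n.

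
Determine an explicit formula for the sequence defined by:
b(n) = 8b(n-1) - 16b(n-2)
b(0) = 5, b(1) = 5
Characteristic equation: x² - 8x + 16 = 0, which is (x - (4))².
Repeated root r = 4.
General solution: b(n) = (A + Bn)·(4)^n.
From b(0) = 5: A = 5.
From b(1) = 5: (A + B)·(4) = 5 ⇒ B = - \frac{15}{4}.
So b(n) = \left(5 - \frac{15 n}{4}\right) \cdot (4)^n.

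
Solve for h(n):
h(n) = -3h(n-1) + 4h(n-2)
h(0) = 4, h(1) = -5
Characteristic equation: x² + 3x - 4 = 0, which factors as (x - (1))(x - (-4)) = 0.
Roots r₁ = 1, r₂ = -4 (distinct).
General solution: h(n) = A·(1)^n + B·(-4)^n.
From h(0) = 4: A + B = 4.
From h(1) = -5: A - 4B = -5.
Solving: A = \frac{11}{5}, B = \frac{9}{5}.
So h(n) = \frac{9 \left(-4\right)^{n}}{5} + \frac{11}{5}.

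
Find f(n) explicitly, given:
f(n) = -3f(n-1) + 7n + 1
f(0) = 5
First-order linear with linear forcing.
Homogeneous solution: f_h(n) = A·(-3)^n.
Try particular f_p(n) = pn + q. Substituting:
  pn + q = -3(p(n-1) + q) + 7n + 1.
Matching the n-coefficient: p = -3p + 7 ⇒ p = \frac{7}{4}.
Matching constants: q = 3p - 3q + 1 ⇒ q = \frac{25}{16}.
General: f(n) = A·(-3)^n + \frac{7 n}{4} + \frac{25}{16}.
Apply f(0) = 5: A + \frac{25}{16} = 5 ⇒ A = \frac{55}{16}.
So f(n) = \frac{55 \left(-3\right)^{n}}{16} + \frac{7 n}{4} + \frac{25}{16}.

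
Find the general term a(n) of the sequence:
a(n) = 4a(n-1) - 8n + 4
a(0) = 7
First-order linear with linear forcing.
Homogeneous solution: a_h(n) = A·(4)^n.
Try particular a_p(n) = pn + q. Substituting:
  pn + q = 4(p(n-1) + q) - 8n + 4.
Matching the n-coefficient: p = 4p - 8 ⇒ p = \frac{8}{3}.
Matching constants: q = -4p + 4q + 4 ⇒ q = \frac{20}{9}.
General: a(n) = A·(4)^n + \frac{8 n}{3} + \frac{20}{9}.
Apply a(0) = 7: A + \frac{20}{9} = 7 ⇒ A = \frac{43}{9}.
So a(n) = \frac{43 \cdot 4^{n}}{9} + \frac{8 n}{3} + \frac{20}{9}.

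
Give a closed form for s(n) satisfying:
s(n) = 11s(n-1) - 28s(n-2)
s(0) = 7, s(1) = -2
Characteristic equation: x² - 11x + 28 = 0, which factors as (x - (4))(x - (7)) = 0.
Roots r₁ = 4, r₂ = 7 (distinct).
General solution: s(n) = A·(4)^n + B·(7)^n.
From s(0) = 7: A + B = 7.
From s(1) = -2: 4A + 7B = -2.
Solving: A = 17, B = -10.
So s(n) = 17 \cdot 4^{n} - 10 \cdot 7^{n}.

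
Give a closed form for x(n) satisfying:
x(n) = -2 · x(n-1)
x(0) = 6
Pure geometric recurrence with ratio -2.
By induction x(n) = x(0) · (-2)^n = 6 \left(-2\right)^{n}.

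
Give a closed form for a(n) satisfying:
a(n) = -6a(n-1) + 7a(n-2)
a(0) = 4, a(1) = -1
Characteristic equation: x² + 6x - 7 = 0, which factors as (x - (1))(x - (-7)) = 0.
Roots r₁ = 1, r₂ = -7 (distinct).
General solution: a(n) = A·(1)^n + B·(-7)^n.
From a(0) = 4: A + B = 4.
From a(1) = -1: A - 7B = -1.
Solving: A = \frac{27}{8}, B = \frac{5}{8}.
So a(n) = \frac{5 \left(-7\right)^{n}}{8} + \frac{27}{8}.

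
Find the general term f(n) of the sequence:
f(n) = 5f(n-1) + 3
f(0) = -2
First-order linear non-homogeneous.
Homogeneous solution: f_h(n) = A·(5)^n.
Try constant particular solution f_p = K: K = 5K + 3 ⇒ K = - \frac{3}{4}.
General: f(n) = A·(5)^n - \frac{3}{4}.
Apply f(0) = -2: A - \frac{3}{4} = -2 ⇒ A = - \frac{5}{4}.
So f(n) = - \frac{5 \cdot 5^{n}}{4} - \frac{3}{4}.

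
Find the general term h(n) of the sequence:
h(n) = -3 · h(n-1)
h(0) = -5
Pure geometric recurrence with ratio -3.
By induction h(n) = h(0) · (-3)^n = - 5 \left(-3\right)^{n}.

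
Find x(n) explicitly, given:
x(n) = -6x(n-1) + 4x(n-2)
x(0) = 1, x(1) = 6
Characteristic equation: x² + 6x - 4 = 0.
Discriminant Δ = (-6)² + 4·(4) = 52.
Roots r₁,₂ = (-6 ± √52)/2, so r₁ = -3 + \sqrt{13}, r₂ = - \sqrt{13} - 3.
General solution: x(n) = A·r₁^n + B·r₂^n.
From the initial conditions, A + B = 1 and r₁A + r₂B = 6.
Since r₁ - r₂ = √52: A = (6 - (1)r₂)/√52 = \frac{1}{2} + \frac{9 \sqrt{13}}{26}, and B = 1 - A = \frac{1}{2} - \frac{9 \sqrt{13}}{26}.
So x(n) = \left(\frac{1}{2} + \frac{9 \sqrt{13}}{26}\right)\left(-3 + \sqrt{13}\right)^n + \left(\frac{1}{2} - \frac{9 \sqrt{13}}{26}\right)\left(- \sqrt{13} - 3\right)^n.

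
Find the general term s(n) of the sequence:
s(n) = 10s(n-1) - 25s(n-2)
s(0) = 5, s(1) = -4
Characteristic equation: x² - 10x + 25 = 0, which is (x - (5))².
Repeated root r = 5.
General solution: s(n) = (A + Bn)·(5)^n.
From s(0) = 5: A = 5.
From s(1) = -4: (A + B)·(5) = -4 ⇒ B = - \frac{29}{5}.
So s(n) = \left(5 - \frac{29 n}{5}\right) \cdot (5)^n.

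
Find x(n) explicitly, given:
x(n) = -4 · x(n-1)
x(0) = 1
Pure geometric recurrence with ratio -4.
By induction x(n) = x(0) · (-4)^n = \left(-4\right)^{n}.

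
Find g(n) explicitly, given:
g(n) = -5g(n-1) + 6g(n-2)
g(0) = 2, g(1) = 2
Characteristic equation: x² + 5x - 6 = 0, which factors as (x - (1))(x - (-6)) = 0.
Roots r₁ = 1, r₂ = -6 (distinct).
General solution: g(n) = A·(1)^n + B·(-6)^n.
From g(0) = 2: A + B = 2.
From g(1) = 2: A - 6B = 2.
Solving: A = 2, B = 0.
So g(n) = 2.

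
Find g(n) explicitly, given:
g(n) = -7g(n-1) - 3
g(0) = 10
First-order linear non-homogeneous.
Homogeneous solution: g_h(n) = A·(-7)^n.
Try constant particular solution g_p = K: K = -7K - 3 ⇒ K = - \frac{3}{8}.
General: g(n) = A·(-7)^n - \frac{3}{8}.
Apply g(0) = 10: A - \frac{3}{8} = 10 ⇒ A = \frac{83}{8}.
So g(n) = \frac{83 \left(-7\right)^{n}}{8} - \frac{3}{8}.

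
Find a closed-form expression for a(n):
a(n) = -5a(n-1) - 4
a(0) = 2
First-order linear non-homogeneous.
Homogeneous solution: a_h(n) = A·(-5)^n.
Try constant particular solution a_p = K: K = -5K - 4 ⇒ K = - \frac{2}{3}.
General: a(n) = A·(-5)^n - \frac{2}{3}.
Apply a(0) = 2: A - \frac{2}{3} = 2 ⇒ A = \frac{8}{3}.
So a(n) = \frac{8 \left(-5\right)^{n}}{3} - \frac{2}{3}.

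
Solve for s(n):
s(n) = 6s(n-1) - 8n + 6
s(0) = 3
First-order linear with linear forcing.
Homogeneous solution: s_h(n) = A·(6)^n.
Try particular s_p(n) = pn + q. Substituting:
  pn + q = 6(p(n-1) + q) - 8n + 6.
Matching the n-coefficient: p = 6p - 8 ⇒ p = \frac{8}{5}.
Matching constants: q = -6p + 6q + 6 ⇒ q = \frac{18}{25}.
General: s(n) = A·(6)^n + \frac{8 n}{5} + \frac{18}{25}.
Apply s(0) = 3: A + \frac{18}{25} = 3 ⇒ A = \frac{57}{25}.
So s(n) = \frac{57 \cdot 6^{n}}{25} + \frac{8 n}{5} + \frac{18}{25}.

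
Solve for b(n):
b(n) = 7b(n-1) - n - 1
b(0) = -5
First-order linear with linear forcing.
Homogeneous solution: b_h(n) = A·(7)^n.
Try particular b_p(n) = pn + q. Substituting:
  pn + q = 7(p(n-1) + q) - n - 1.
Matching the n-coefficient: p = 7p - 1 ⇒ p = \frac{1}{6}.
Matching constants: q = -7p + 7q - 1 ⇒ q = \frac{13}{36}.
General: b(n) = A·(7)^n + \frac{n}{6} + \frac{13}{36}.
Apply b(0) = -5: A + \frac{13}{36} = -5 ⇒ A = - \frac{193}{36}.
So b(n) = - \frac{193 \cdot 7^{n}}{36} + \frac{n}{6} + \frac{13}{36}.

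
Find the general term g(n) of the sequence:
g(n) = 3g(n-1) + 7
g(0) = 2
First-order linear non-homogeneous.
Homogeneous solution: g_h(n) = A·(3)^n.
Try constant particular solution g_p = K: K = 3K + 7 ⇒ K = - \frac{7}{2}.
General: g(n) = A·(3)^n - \frac{7}{2}.
Apply g(0) = 2: A - \frac{7}{2} = 2 ⇒ A = \frac{11}{2}.
So g(n) = \frac{11 \cdot 3^{n}}{2} - \frac{7}{2}.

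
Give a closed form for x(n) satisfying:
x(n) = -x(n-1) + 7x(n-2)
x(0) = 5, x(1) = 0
Characteristic equation: x² + x - 7 = 0.
Discriminant Δ = (-1)² + 4·(7) = 29.
Roots r₁,₂ = (-1 ± √29)/2, so r₁ = - \frac{1}{2} + \frac{\sqrt{29}}{2}, r₂ = - \frac{\sqrt{29}}{2} - \frac{1}{2}.
General solution: x(n) = A·r₁^n + B·r₂^n.
From the initial conditions, A + B = 5 and r₁A + r₂B = 0.
Since r₁ - r₂ = √29: A = (0 - (5)r₂)/√29 = \frac{5 \sqrt{29}}{58} + \frac{5}{2}, and B = 5 - A = \frac{5}{2} - \frac{5 \sqrt{29}}{58}.
So x(n) = \left(\frac{5 \sqrt{29}}{58} + \frac{5}{2}\right)\left(- \frac{1}{2} + \frac{\sqrt{29}}{2}\right)^n + \left(\frac{5}{2} - \frac{5 \sqrt{29}}{58}\right)\left(- \frac{\sqrt{29}}{2} - \frac{1}{2}\right)^n.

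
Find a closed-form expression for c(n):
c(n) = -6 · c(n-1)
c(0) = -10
Pure geometric recurrence with ratio -6.
By induction c(n) = c(0) · (-6)^n = - 10 \left(-6\right)^{n}.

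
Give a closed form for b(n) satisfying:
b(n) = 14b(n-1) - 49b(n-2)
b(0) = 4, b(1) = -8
Characteristic equation: x² - 14x + 49 = 0, which is (x - (7))².
Repeated root r = 7.
General solution: b(n) = (A + Bn)·(7)^n.
From b(0) = 4: A = 4.
From b(1) = -8: (A + B)·(7) = -8 ⇒ B = - \frac{36}{7}.
So b(n) = \left(4 - \frac{36 n}{7}\right) \cdot (7)^n.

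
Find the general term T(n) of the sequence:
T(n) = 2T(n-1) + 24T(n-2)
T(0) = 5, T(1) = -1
Characteristic equation: x² - 2x - 24 = 0, which factors as (x - (-4))(x - (6)) = 0.
Roots r₁ = -4, r₂ = 6 (distinct).
General solution: T(n) = A·(-4)^n + B·(6)^n.
From T(0) = 5: A + B = 5.
From T(1) = -1: -4A + 6B = -1.
Solving: A = \frac{31}{10}, B = \frac{19}{10}.
So T(n) = \frac{31 \left(-4\right)^{n}}{10} + \frac{19 \cdot 6^{n}}{10}.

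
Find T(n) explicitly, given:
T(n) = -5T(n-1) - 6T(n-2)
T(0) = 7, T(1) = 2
Characteristic equation: x² + 5x + 6 = 0, which factors as (x - (-2))(x - (-3)) = 0.
Roots r₁ = -2, r₂ = -3 (distinct).
General solution: T(n) = A·(-2)^n + B·(-3)^n.
From T(0) = 7: A + B = 7.
From T(1) = 2: -2A - 3B = 2.
Solving: A = 23, B = -16.
So T(n) = 23 \left(-2\right)^{n} - 16 \left(-3\right)^{n}.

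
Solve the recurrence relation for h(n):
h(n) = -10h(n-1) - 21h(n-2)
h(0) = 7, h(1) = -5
Characteristic equation: x² + 10x + 21 = 0, which factors as (x - (-7))(x - (-3)) = 0.
Roots r₁ = -7, r₂ = -3 (distinct).
General solution: h(n) = A·(-7)^n + B·(-3)^n.
From h(0) = 7: A + B = 7.
From h(1) = -5: -7A - 3B = -5.
Solving: A = -4, B = 11.
So h(n) = 11 \left(-3\right)^{n} - 4 \left(-7\right)^{n}.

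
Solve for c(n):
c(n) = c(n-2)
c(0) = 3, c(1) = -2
Characteristic equation: x² - 1 = 0, which factors as (x - (-1))(x - (1)) = 0.
Roots r₁ = -1, r₂ = 1 (distinct).
General solution: c(n) = A·(-1)^n + B·(1)^n.
From c(0) = 3: A + B = 3.
From c(1) = -2: -A + B = -2.
Solving: A = \frac{5}{2}, B = \frac{1}{2}.
So c(n) = \frac{5 \left(-1\right)^{n}}{2} + \frac{1}{2}.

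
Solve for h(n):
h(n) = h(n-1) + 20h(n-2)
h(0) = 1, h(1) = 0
Characteristic equation: x² - x - 20 = 0, which factors as (x - (5))(x - (-4)) = 0.
Roots r₁ = 5, r₂ = -4 (distinct).
General solution: h(n) = A·(5)^n + B·(-4)^n.
From h(0) = 1: A + B = 1.
From h(1) = 0: 5A - 4B = 0.
Solving: A = \frac{4}{9}, B = \frac{5}{9}.
So h(n) = \frac{5 \left(-4\right)^{n}}{9} + \frac{4 \cdot 5^{n}}{9}.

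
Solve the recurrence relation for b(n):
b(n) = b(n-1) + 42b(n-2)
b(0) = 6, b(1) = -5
Characteristic equation: x² - x - 42 = 0, which factors as (x - (7))(x - (-6)) = 0.
Roots r₁ = 7, r₂ = -6 (distinct).
General solution: b(n) = A·(7)^n + B·(-6)^n.
From b(0) = 6: A + B = 6.
From b(1) = -5: 7A - 6B = -5.
Solving: A = \frac{31}{13}, B = \frac{47}{13}.
So b(n) = \frac{47 \left(-6\right)^{n}}{13} + \frac{31 \cdot 7^{n}}{13}.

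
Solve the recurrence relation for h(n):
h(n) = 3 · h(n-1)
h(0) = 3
Pure geometric recurrence with ratio 3.
By induction h(n) = h(0) · (3)^n = 3 \cdot 3^{n}.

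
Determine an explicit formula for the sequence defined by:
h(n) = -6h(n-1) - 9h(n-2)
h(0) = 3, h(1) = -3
Characteristic equation: x² + 6x + 9 = 0, which is (x - (-3))².
Repeated root r = -3.
General solution: h(n) = (A + Bn)·(-3)^n.
From h(0) = 3: A = 3.
From h(1) = -3: (A + B)·(-3) = -3 ⇒ B = -2.
So h(n) = \left(3 - 2 n\right) \cdot (-3)^n.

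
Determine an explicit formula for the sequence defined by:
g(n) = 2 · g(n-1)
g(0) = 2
Pure geometric recurrence with ratio 2.
By induction g(n) = g(0) · (2)^n = 2 \cdot 2^{n}.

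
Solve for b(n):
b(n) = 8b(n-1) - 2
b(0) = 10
First-order linear non-homogeneous.
Homogeneous solution: b_h(n) = A·(8)^n.
Try constant particular solution b_p = K: K = 8K - 2 ⇒ K = \frac{2}{7}.
General: b(n) = A·(8)^n + \frac{2}{7}.
Apply b(0) = 10: A + \frac{2}{7} = 10 ⇒ A = \frac{68}{7}.
So b(n) = \frac{68 \cdot 8^{n}}{7} + \frac{2}{7}.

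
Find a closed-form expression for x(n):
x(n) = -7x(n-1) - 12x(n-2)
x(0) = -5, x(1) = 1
Characteristic equation: x² + 7x + 12 = 0, which factors as (x - (-3))(x - (-4)) = 0.
Roots r₁ = -3, r₂ = -4 (distinct).
General solution: x(n) = A·(-3)^n + B·(-4)^n.
From x(0) = -5: A + B = -5.
From x(1) = 1: -3A - 4B = 1.
Solving: A = -19, B = 14.
So x(n) = - 19 \left(-3\right)^{n} + 14 \left(-4\right)^{n}.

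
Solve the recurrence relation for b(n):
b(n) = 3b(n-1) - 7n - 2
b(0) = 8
First-order linear with linear forcing.
Homogeneous solution: b_h(n) = A·(3)^n.
Try particular b_p(n) = pn + q. Substituting:
  pn + q = 3(p(n-1) + q) - 7n - 2.
Matching the n-coefficient: p = 3p - 7 ⇒ p = \frac{7}{2}.
Matching constants: q = -3p + 3q - 2 ⇒ q = \frac{25}{4}.
General: b(n) = A·(3)^n + \frac{7 n}{2} + \frac{25}{4}.
Apply b(0) = 8: A + \frac{25}{4} = 8 ⇒ A = \frac{7}{4}.
So b(n) = \frac{7 \cdot 3^{n}}{4} + \frac{7 n}{2} + \frac{25}{4}.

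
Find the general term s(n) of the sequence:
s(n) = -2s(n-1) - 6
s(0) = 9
First-order linear non-homogeneous.
Homogeneous solution: s_h(n) = A·(-2)^n.
Try constant particular solution s_p = K: K = -2K - 6 ⇒ K = -2.
General: s(n) = A·(-2)^n - 2.
Apply s(0) = 9: A - 2 = 9 ⇒ A = 11.
So s(n) = 11 \left(-2\right)^{n} - 2.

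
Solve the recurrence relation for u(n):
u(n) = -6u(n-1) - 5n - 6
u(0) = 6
First-order linear with linear forcing.
Homogeneous solution: u_h(n) = A·(-6)^n.
Try particular u_p(n) = pn + q. Substituting:
  pn + q = -6(p(n-1) + q) - 5n - 6.
Matching the n-coefficient: p = -6p - 5 ⇒ p = - \frac{5}{7}.
Matching constants: q = 6p - 6q - 6 ⇒ q = - \frac{72}{49}.
General: u(n) = A·(-6)^n - \frac{5 n}{7} - \frac{72}{49}.
Apply u(0) = 6: A - \frac{72}{49} = 6 ⇒ A = \frac{366}{49}.
So u(n) = \frac{366 \left(-6\right)^{n}}{49} - \frac{5 n}{7} - \frac{72}{49}.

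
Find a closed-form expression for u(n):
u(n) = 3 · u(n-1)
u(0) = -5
Pure geometric recurrence with ratio 3.
By induction u(n) = u(0) · (3)^n = - 5 \cdot 3^{n}.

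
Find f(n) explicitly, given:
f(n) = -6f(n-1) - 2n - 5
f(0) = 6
First-order linear with linear forcing.
Homogeneous solution: f_h(n) = A·(-6)^n.
Try particular f_p(n) = pn + q. Substituting:
  pn + q = -6(p(n-1) + q) - 2n - 5.
Matching the n-coefficient: p = -6p - 2 ⇒ p = - \frac{2}{7}.
Matching constants: q = 6p - 6q - 5 ⇒ q = - \frac{47}{49}.
General: f(n) = A·(-6)^n - \frac{2 n}{7} - \frac{47}{49}.
Apply f(0) = 6: A - \frac{47}{49} = 6 ⇒ A = \frac{341}{49}.
So f(n) = \frac{341 \left(-6\right)^{n}}{49} - \frac{2 n}{7} - \frac{47}{49}.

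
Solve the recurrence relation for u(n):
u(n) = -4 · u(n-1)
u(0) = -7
Pure geometric recurrence with ratio -4.
By induction u(n) = u(0) · (-4)^n = - 7 \left(-4\right)^{n}.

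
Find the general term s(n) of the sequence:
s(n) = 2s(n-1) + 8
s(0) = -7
First-order linear non-homogeneous.
Homogeneous solution: s_h(n) = A·(2)^n.
Try constant particular solution s_p = K: K = 2K + 8 ⇒ K = -8.
General: s(n) = A·(2)^n - 8.
Apply s(0) = -7: A - 8 = -7 ⇒ A = 1.
So s(n) = 2^{n} - 8.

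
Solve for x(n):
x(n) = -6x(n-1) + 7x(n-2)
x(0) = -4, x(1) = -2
Characteristic equation: x² + 6x - 7 = 0, which factors as (x - (-7))(x - (1)) = 0.
Roots r₁ = -7, r₂ = 1 (distinct).
General solution: x(n) = A·(-7)^n + B·(1)^n.
From x(0) = -4: A + B = -4.
From x(1) = -2: -7A + B = -2.
Solving: A = - \frac{1}{4}, B = - \frac{15}{4}.
So x(n) = - \frac{\left(-7\right)^{n}}{4} - \frac{15}{4}.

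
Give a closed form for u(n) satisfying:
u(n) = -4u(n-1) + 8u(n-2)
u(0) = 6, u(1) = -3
Characteristic equation: x² + 4x - 8 = 0.
Discriminant Δ = (-4)² + 4·(8) = 48.
Roots r₁,₂ = (-4 ± √48)/2, so r₁ = -2 + 2 \sqrt{3}, r₂ = - 2 \sqrt{3} - 2.
General solution: u(n) = A·r₁^n + B·r₂^n.
From the initial conditions, A + B = 6 and r₁A + r₂B = -3.
Since r₁ - r₂ = √48: A = (-3 - (6)r₂)/√48 = \frac{3 \sqrt{3}}{4} + 3, and B = 6 - A = 3 - \frac{3 \sqrt{3}}{4}.
So u(n) = \left(\frac{3 \sqrt{3}}{4} + 3\right)\left(-2 + 2 \sqrt{3}\right)^n + \left(3 - \frac{3 \sqrt{3}}{4}\right)\left(- 2 \sqrt{3} - 2\right)^n.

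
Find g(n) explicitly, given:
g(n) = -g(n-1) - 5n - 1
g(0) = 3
First-order linear with linear forcing.
Homogeneous solution: g_h(n) = A·(-1)^n.
Try particular g_p(n) = pn + q. Substituting:
  pn + q = -(p(n-1) + q) - 5n - 1.
Matching the n-coefficient: p = -p - 5 ⇒ p = - \frac{5}{2}.
Matching constants: q = p - q - 1 ⇒ q = - \frac{7}{4}.
General: g(n) = A·(-1)^n - \frac{5 n}{2} - \frac{7}{4}.
Apply g(0) = 3: A - \frac{7}{4} = 3 ⇒ A = \frac{19}{4}.
So g(n) = \frac{19 \left(-1\right)^{n}}{4} - \frac{5 n}{2} - \frac{7}{4}.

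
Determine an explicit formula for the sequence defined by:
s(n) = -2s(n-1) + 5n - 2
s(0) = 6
First-order linear with linear forcing.
Homogeneous solution: s_h(n) = A·(-2)^n.
Try particular s_p(n) = pn + q. Substituting:
  pn + q = -2(p(n-1) + q) + 5n - 2.
Matching the n-coefficient: p = -2p + 5 ⇒ p = \frac{5}{3}.
Matching constants: q = 2p - 2q - 2 ⇒ q = \frac{4}{9}.
General: s(n) = A·(-2)^n + \frac{5 n}{3} + \frac{4}{9}.
Apply s(0) = 6: A + \frac{4}{9} = 6 ⇒ A = \frac{50}{9}.
So s(n) = \frac{50 \left(-2\right)^{n}}{9} + \frac{5 n}{3} + \frac{4}{9}.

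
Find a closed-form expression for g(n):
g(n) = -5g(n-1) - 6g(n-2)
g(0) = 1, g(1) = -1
Characteristic equation: x² + 5x + 6 = 0, which factors as (x - (-2))(x - (-3)) = 0.
Roots r₁ = -2, r₂ = -3 (distinct).
General solution: g(n) = A·(-2)^n + B·(-3)^n.
From g(0) = 1: A + B = 1.
From g(1) = -1: -2A - 3B = -1.
Solving: A = 2, B = -1.
So g(n) = 2 \left(-2\right)^{n} - \left(-3\right)^{n}.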